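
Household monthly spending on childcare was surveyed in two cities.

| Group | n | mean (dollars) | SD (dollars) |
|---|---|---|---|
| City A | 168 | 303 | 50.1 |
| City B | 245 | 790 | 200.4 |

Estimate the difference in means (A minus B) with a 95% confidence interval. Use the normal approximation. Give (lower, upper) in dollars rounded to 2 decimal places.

Standard errors of each mean: 50.1/√168 = 3.8653 and 200.4/√245 = 12.8031.
SE(x̄₁ − x̄₂) = √(3.8653² + 12.8031²) = 13.3739 for independent samples with unequal variances.
With z* = 1.960, the margin is 1.960 × 13.3739 = 26.2128.
x̄₁ − x̄₂ = 303 − 790 = -487.0000; the interval is -487.0000 ± 26.2128 = (-513.21, -460.79).

(-513.21, -460.79)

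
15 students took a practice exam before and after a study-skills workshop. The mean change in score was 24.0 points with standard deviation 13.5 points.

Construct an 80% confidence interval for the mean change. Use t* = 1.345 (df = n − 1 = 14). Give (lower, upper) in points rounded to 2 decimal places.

This is a matched-pairs design, so SE = s_d/√n = 13.5/√15 = 3.4857.
Margin = 1.345 × 3.4857 = 4.6883; the interval is 24.0 ± 4.6883 = (19.31, 28.69).

(19.31, 28.69)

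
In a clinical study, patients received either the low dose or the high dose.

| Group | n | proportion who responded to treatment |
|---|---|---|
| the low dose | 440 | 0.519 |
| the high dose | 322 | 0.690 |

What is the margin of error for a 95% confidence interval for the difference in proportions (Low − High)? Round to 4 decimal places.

Each SE is √(p̂(1−p̂)/n): √(0.5190·0.4810/440) = 0.02382 and √(0.6900·0.3100/322) = 0.02577.
SE(p̂₁ − p̂₂) = √(SE₁² + SE₂²) = √(0.0005673924 + 0.0006640929) = 0.03509, since the two samples are independent.
At 95% confidence z* = 1.960; margin = 1.960 × 0.03509 = 0.06878.

0.0688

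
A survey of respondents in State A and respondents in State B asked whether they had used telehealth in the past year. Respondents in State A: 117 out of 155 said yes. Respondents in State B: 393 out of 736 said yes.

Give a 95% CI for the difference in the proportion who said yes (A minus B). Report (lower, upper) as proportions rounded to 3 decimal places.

(0.144, 0.298)

p̂₁ = 117/155 = 0.7548 and p̂₂ = 393/736 = 0.5340.
SE₁ = √(p̂₁(1−p̂₁)/n₁) = √(0.7548·0.2452/155) = 0.03455; SE₂ = √(0.5340·0.4660/736) = 0.01839.
Independent samples: SE of the difference = √(SE₁² + SE₂²) = √(0.0011937025 + 0.0003381921) = 0.03914.
z* for 95% confidence is 1.960, so the margin of error is 1.960 × 0.03914 = 0.07671.
Point estimate p̂₁ − p̂₂ = 0.7548 − 0.5340 = 0.2208.
0.2208 ± 0.07671 → (0.144, 0.298).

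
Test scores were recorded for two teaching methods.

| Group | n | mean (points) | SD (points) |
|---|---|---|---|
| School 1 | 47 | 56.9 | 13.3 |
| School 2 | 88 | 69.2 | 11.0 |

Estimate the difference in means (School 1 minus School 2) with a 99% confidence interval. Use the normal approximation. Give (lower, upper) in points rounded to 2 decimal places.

Per-group SEs: s₁/√n₁ = 13.3/√47 = 1.9400, s₂/√n₂ = 11.0/√88 = 1.1726.
Unpooled SE of the difference: √(3.7636 + 1.37499076) = 2.2668.
Margin of error = z* · SE = 2.576 × 2.2668 = 5.8393.
x̄₁ − x̄₂ = 56.9 − 69.2 = -12.3000.
CI: -12.3000 ± 5.8393 = (-18.14, -6.46).

(-18.14, -6.46)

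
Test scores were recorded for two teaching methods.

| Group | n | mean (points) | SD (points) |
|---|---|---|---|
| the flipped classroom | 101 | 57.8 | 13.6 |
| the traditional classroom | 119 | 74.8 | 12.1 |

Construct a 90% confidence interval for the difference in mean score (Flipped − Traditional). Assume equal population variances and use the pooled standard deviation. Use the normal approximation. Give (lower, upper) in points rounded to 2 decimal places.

s_p = √[((n₁−1)s₁² + (n₂−1)s₂²)/(n₁+n₂−2)] = √[(100·13.6² + 118·12.1²)/218] = 12.8099.
SE = 12.8099·√(1/101 + 1/119) = 1.7331.
With z* = 1.645, margin = 1.645 × 1.7331 = 2.8509.
x̄₁ − x̄₂ = 57.8 − 74.8 = -17.0000; interval -17.0000 ± 2.8509 = (-19.85, -14.15).

(-19.85, -14.15)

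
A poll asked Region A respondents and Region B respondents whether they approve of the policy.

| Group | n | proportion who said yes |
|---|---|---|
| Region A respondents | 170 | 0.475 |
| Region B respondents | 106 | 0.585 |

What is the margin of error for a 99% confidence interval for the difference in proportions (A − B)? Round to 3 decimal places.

The two standard errors are √(0.4750×0.5250/170) = 0.03830 and √(0.5850×0.4150/106) = 0.04786.
Because the samples are independent, SE_diff = √(0.03830² + 0.04786²) = 0.06130.
Using z* = 2.576 for 99%, ME = 2.576 × 0.06130 = 0.15791.

0.158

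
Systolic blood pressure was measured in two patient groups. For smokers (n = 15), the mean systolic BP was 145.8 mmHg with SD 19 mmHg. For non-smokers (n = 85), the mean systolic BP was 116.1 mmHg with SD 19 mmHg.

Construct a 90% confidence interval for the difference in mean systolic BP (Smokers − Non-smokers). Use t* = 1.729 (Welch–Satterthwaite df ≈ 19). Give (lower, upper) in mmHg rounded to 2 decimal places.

Per-group SEs: s₁/√n₁ = 19/√15 = 4.9058, s₂/√n₂ = 19/√85 = 2.0608.
Unpooled SE of the difference: √(24.06687364 + 4.24689664) = 5.3211.
Margin of error = t* · SE = 1.729 × 5.3211 = 9.2002.
x̄₁ − x̄₂ = 145.8 − 116.1 = 29.7000.
CI: 29.7000 ± 9.2002 = (20.50, 38.90).

(20.50, 38.90)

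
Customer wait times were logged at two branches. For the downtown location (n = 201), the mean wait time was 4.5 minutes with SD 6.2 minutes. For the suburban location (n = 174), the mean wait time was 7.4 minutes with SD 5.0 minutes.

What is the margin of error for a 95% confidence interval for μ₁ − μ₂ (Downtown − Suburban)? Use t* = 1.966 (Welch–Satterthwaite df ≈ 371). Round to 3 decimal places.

1.138

SE₁ = s₁/√n₁ = 6.2/√201 = 0.4373; SE₂ = 5.0/√174 = 0.3790.
Independent samples, unequal variances: SE_diff = √(SE₁² + SE₂²) = √(0.19123129 + 0.143641) = 0.5787.
t* = 1.966, so margin of error = 1.966 × 0.5787 = 1.1377.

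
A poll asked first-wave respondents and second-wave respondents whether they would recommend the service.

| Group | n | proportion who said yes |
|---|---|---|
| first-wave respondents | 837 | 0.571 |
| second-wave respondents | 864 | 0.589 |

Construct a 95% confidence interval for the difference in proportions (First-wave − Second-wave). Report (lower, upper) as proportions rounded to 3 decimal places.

(-0.065, 0.029)

SE₁ = √(p̂₁(1−p̂₁)/n₁) = √(0.5710·0.4290/837) = 0.01711; SE₂ = √(0.5890·0.4110/864) = 0.01674.
Independent samples: SE of the difference = √(SE₁² + SE₂²) = √(0.0002927521 + 0.0002802276) = 0.02394.
z* for 95% confidence is 1.960, so the margin of error is 1.960 × 0.02394 = 0.04692.
Point estimate p̂₁ − p̂₂ = 0.5710 − 0.5890 = -0.0180.
-0.0180 ± 0.04692 → (-0.065, 0.029).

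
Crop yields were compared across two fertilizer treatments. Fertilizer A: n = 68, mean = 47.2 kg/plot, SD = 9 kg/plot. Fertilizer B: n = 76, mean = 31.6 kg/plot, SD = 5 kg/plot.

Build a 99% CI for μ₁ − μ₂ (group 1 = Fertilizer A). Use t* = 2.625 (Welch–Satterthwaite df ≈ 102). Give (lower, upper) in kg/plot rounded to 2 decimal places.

(12.36, 18.84)

Standard errors of each mean: 9/√68 = 1.0914 and 5/√76 = 0.5735.
SE(x̄₁ − x̄₂) = √(1.0914² + 0.5735²) = 1.2329 for independent samples with unequal variances.
With t* = 2.625, the margin is 2.625 × 1.2329 = 3.2364.
x̄₁ − x̄₂ = 47.2 − 31.6 = 15.6000; the interval is 15.6000 ± 3.2364 = (12.36, 18.84).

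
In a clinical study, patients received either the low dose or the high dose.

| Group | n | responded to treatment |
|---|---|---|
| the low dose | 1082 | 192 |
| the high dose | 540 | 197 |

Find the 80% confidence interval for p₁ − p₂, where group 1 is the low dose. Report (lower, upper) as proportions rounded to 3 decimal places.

p̂₁ = 192/1082 = 0.1774 and p̂₂ = 197/540 = 0.3648.
SE₁ = √(p̂₁(1−p̂₁)/n₁) = √(0.1774·0.8226/1082) = 0.01161; SE₂ = √(0.3648·0.6352/540) = 0.02072.
Independent samples: SE of the difference = √(SE₁² + SE₂²) = √(0.0001347921 + 0.0004293184) = 0.02375.
z* for 80% confidence is 1.282, so the margin of error is 1.282 × 0.02375 = 0.03045.
Point estimate p̂₁ − p̂₂ = 0.1774 − 0.3648 = -0.1874.
-0.1874 ± 0.03045 → (-0.218, -0.157).

(-0.218, -0.157)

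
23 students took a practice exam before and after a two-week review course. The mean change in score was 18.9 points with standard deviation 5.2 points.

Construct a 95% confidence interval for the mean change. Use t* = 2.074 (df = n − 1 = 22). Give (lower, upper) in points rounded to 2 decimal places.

This is a matched-pairs design, so SE = s_d/√n = 5.2/√23 = 1.0843.
Margin = 2.074 × 1.0843 = 2.2488; the interval is 18.9 ± 2.2488 = (16.65, 21.15).

(16.65, 21.15)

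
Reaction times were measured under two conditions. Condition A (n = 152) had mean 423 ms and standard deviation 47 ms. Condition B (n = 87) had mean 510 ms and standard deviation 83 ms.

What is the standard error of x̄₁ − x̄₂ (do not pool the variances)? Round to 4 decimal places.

Per-group SEs: s₁/√n₁ = 47/√152 = 3.8122, s₂/√n₂ = 83/√87 = 8.8985.
Unpooled SE of the difference: √(14.53286884 + 79.18330225) = 9.6807.

9.6807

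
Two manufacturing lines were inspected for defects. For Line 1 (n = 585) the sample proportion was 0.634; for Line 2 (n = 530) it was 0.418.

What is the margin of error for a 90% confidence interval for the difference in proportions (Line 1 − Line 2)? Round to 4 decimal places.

SE₁ = √(p̂₁(1−p̂₁)/n₁) = √(0.6340·0.3660/585) = 0.01992; SE₂ = √(0.4180·0.5820/530) = 0.02142.
Independent samples: SE of the difference = √(SE₁² + SE₂²) = √(0.0003968064 + 0.0004588164) = 0.02925.
z* for 90% confidence is 1.645, so the margin of error is 1.645 × 0.02925 = 0.04812.

0.0481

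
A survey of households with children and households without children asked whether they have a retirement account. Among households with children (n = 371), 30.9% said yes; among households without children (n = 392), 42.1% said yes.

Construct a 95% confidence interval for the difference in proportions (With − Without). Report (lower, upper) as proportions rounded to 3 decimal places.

SE₁ = √(p̂₁(1−p̂₁)/n₁) = √(0.3090·0.6910/371) = 0.02399; SE₂ = √(0.4210·0.5790/392) = 0.02494.
Independent samples: SE of the difference = √(SE₁² + SE₂²) = √(0.0005755201 + 0.0006220036) = 0.03461.
z* for 95% confidence is 1.960, so the margin of error is 1.960 × 0.03461 = 0.06784.
Point estimate p̂₁ − p̂₂ = 0.3090 − 0.4210 = -0.1120.
-0.1120 ± 0.06784 → (-0.180, -0.044).

(-0.180, -0.044)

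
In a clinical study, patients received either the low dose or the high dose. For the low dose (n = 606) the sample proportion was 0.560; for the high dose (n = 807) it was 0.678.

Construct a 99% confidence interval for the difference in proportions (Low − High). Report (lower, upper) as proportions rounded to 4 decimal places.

Each SE is √(p̂(1−p̂)/n): √(0.5600·0.4400/606) = 0.02016 and √(0.6780·0.3220/807) = 0.01645.
SE(p̂₁ − p̂₂) = √(SE₁² + SE₂²) = √(0.0004064256 + 0.0002706025) = 0.02602, since the two samples are independent.
At 99% confidence z* = 2.576; margin = 2.576 × 0.02602 = 0.06703.
The difference is 0.5600 − 0.6780 = -0.1180, so the interval is -0.1180 ± 0.06703 = (-0.1850, -0.0510).

(-0.1850, -0.0510)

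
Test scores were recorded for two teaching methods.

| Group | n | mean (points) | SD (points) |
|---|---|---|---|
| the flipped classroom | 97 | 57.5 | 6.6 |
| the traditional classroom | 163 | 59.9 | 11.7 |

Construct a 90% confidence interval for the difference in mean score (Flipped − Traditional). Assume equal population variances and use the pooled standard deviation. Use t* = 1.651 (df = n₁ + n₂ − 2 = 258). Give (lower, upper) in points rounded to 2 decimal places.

(-4.54, -0.26)

s_p = √[((n₁−1)s₁² + (n₂−1)s₂²)/(n₁+n₂−2)] = √[(96·6.6² + 162·11.7²)/258] = 10.1075.
SE = 10.1075·√(1/97 + 1/163) = 1.2961.
With t* = 1.651, margin = 1.651 × 1.2961 = 2.1399.
x̄₁ − x̄₂ = 57.5 − 59.9 = -2.4000; interval -2.4000 ± 2.1399 = (-4.54, -0.26).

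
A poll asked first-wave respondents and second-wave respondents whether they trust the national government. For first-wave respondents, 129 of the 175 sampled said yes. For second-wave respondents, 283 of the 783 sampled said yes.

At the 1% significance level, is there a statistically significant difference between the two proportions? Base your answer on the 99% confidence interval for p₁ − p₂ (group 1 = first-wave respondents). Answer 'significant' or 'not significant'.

significant

Sample proportions: 129/175 = 0.7371, 283/783 = 0.3614.
Each SE is √(p̂(1−p̂)/n): √(0.7371·0.2629/175) = 0.03328 and √(0.3614·0.6386/783) = 0.01717.
SE(p̂₁ − p̂₂) = √(SE₁² + SE₂²) = √(0.0011075584 + 0.0002948089) = 0.03745, since the two samples are independent.
At 99% confidence z* = 2.576; margin = 2.576 × 0.03745 = 0.09647.
The difference is 0.7371 − 0.3614 = 0.3757, so the interval is 0.3757 ± 0.09647 = (0.27923, 0.47217).
The interval (0.27923, 0.47217) does not contain 0, so the difference is significant.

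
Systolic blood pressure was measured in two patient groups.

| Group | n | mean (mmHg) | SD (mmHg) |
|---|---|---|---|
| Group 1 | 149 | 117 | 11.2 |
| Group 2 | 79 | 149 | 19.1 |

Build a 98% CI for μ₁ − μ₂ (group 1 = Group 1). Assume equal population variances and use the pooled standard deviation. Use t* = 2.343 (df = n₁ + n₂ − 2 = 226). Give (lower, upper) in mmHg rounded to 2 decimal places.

s_p = √[((n₁−1)s₁² + (n₂−1)s₂²)/(n₁+n₂−2)] = √[(148·11.2² + 78·19.1²)/226] = 14.4241.
SE = 14.4241·√(1/149 + 1/79) = 2.0075.
With t* = 2.343, margin = 2.343 × 2.0075 = 4.7036.
x̄₁ − x̄₂ = 117 − 149 = -32.0000; interval -32.0000 ± 4.7036 = (-36.70, -27.30).

(-36.70, -27.30)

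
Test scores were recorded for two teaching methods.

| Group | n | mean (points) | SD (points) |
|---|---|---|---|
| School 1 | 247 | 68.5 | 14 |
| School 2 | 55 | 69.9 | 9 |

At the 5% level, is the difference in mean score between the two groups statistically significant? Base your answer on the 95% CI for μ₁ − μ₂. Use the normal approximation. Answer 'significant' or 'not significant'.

Per-group SEs: s₁/√n₁ = 14/√247 = 0.8908, s₂/√n₂ = 9/√55 = 1.2136.
Unpooled SE of the difference: √(0.79352464 + 1.47282496) = 1.5054.
Margin of error = z* · SE = 1.960 × 1.5054 = 2.9506.
x̄₁ − x̄₂ = 68.5 − 69.9 = -1.4000.
CI: -1.4000 ± 2.9506 = (-4.3506, 1.5506).
The interval (-4.3506, 1.5506) contains 0, so the difference is not significant.

not significant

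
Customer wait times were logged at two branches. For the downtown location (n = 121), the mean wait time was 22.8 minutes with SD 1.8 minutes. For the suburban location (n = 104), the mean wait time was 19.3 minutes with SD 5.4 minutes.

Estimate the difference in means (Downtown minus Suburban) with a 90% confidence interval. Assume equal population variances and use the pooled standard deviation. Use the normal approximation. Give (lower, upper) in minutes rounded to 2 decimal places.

(2.64, 4.36)

Pooled variance s_p² = [120·1.8² + 103·5.4²] / (121+104−2) = 15.2120, so s_p = 3.9003.
SE_diff = s_p·√(1/n₁ + 1/n₂) = 3.9003·√(1/121 + 1/104) = 0.5215.
z* = 1.645; margin = 1.645 × 0.5215 = 0.8579.
Difference = 22.8 − 19.3 = 3.5000.
3.5000 ± 0.8579 → (2.64, 4.36).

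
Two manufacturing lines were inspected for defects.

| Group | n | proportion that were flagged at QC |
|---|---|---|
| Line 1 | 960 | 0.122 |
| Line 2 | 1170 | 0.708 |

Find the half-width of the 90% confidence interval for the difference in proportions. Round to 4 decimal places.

0.0279

Each SE is √(p̂(1−p̂)/n): √(0.1220·0.8780/960) = 0.01056 and √(0.7080·0.2920/1170) = 0.01329.
SE(p̂₁ − p̂₂) = √(SE₁² + SE₂²) = √(0.0001115136 + 0.0001766241) = 0.01697, since the two samples are independent.
At 90% confidence z* = 1.645; margin = 1.645 × 0.01697 = 0.02792.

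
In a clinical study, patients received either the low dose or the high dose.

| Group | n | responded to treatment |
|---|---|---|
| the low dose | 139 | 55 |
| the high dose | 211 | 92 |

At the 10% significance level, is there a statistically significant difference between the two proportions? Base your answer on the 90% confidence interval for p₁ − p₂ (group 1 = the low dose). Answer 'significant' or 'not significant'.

not significant

First, p̂₁ = 55/139 = 0.3957; p̂₂ = 92/211 = 0.4360.
The two standard errors are √(0.3957×0.6043/139) = 0.04148 and √(0.4360×0.5640/211) = 0.03414.
Because the samples are independent, SE_diff = √(0.04148² + 0.03414²) = 0.05372.
Using z* = 1.645 for 90%, ME = 1.645 × 0.05372 = 0.08837.
p̂₁ − p̂₂ = -0.0403; interval -0.0403 ± 0.08837 gives (-0.12867, 0.04807).
The interval (-0.12867, 0.04807) contains 0, so the difference is not significant.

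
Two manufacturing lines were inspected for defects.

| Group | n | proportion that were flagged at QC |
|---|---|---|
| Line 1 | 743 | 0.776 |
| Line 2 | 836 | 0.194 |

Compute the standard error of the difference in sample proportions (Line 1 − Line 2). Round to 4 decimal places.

SE₁ = √(p̂₁(1−p̂₁)/n₁) = √(0.7760·0.2240/743) = 0.01530; SE₂ = √(0.1940·0.8060/836) = 0.01368.
Independent samples: SE of the difference = √(SE₁² + SE₂²) = √(0.00023409 + 0.0001871424) = 0.02052.

0.0205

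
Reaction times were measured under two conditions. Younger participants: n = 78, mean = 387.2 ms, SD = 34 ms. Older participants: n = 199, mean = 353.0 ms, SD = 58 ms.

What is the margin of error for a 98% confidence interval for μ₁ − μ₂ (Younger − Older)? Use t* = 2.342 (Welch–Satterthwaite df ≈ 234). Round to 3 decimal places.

13.191

Per-group SEs: s₁/√n₁ = 34/√78 = 3.8497, s₂/√n₂ = 58/√199 = 4.1115.
Unpooled SE of the difference: √(14.82019009 + 16.90443225) = 5.6325.
Margin of error = t* · SE = 2.342 × 5.6325 = 13.1913.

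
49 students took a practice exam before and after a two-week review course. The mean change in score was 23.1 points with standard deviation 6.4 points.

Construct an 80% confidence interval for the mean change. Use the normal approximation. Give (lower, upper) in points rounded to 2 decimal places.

(21.93, 24.27)

This is a matched-pairs design, so SE = s_d/√n = 6.4/√49 = 0.9143.
Margin = 1.282 × 0.9143 = 1.1721; the interval is 23.1 ± 1.1721 = (21.93, 24.27).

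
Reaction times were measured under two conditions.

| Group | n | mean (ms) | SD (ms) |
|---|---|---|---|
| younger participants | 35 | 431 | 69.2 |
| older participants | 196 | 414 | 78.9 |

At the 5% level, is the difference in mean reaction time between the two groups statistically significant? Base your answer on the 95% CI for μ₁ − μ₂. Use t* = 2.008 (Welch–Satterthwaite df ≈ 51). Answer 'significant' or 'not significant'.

not significant

Standard errors of each mean: 69.2/√35 = 11.6969 and 78.9/√196 = 5.6357.
SE(x̄₁ − x̄₂) = √(11.6969² + 5.6357²) = 12.9838 for independent samples with unequal variances.
With t* = 2.008, the margin is 2.008 × 12.9838 = 26.0715.
x̄₁ − x̄₂ = 431 − 414 = 17.0000; the interval is 17.0000 ± 26.0715 = (-9.0715, 43.0715).
The interval (-9.0715, 43.0715) contains 0, so the difference is not significant.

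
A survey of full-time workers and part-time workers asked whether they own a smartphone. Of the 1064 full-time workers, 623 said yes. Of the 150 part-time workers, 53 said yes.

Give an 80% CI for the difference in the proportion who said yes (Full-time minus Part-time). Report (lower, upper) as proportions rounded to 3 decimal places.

(0.179, 0.286)

First, p̂₁ = 623/1064 = 0.5855; p̂₂ = 53/150 = 0.3533.
The two standard errors are √(0.5855×0.4145/1064) = 0.01510 and √(0.3533×0.6467/150) = 0.03903.
Because the samples are independent, SE_diff = √(0.01510² + 0.03903²) = 0.04185.
Using z* = 1.282 for 80%, ME = 1.282 × 0.04185 = 0.05365.
p̂₁ − p̂₂ = 0.2322; interval 0.2322 ± 0.05365 gives (0.179, 0.286).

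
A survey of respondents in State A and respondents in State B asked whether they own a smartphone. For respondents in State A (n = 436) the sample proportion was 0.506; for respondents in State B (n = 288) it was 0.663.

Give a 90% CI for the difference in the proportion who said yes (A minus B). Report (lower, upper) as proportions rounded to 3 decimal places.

The two standard errors are √(0.5060×0.4940/436) = 0.02394 and √(0.6630×0.3370/288) = 0.02785.
Because the samples are independent, SE_diff = √(0.02394² + 0.02785²) = 0.03673.
Using z* = 1.645 for 90%, ME = 1.645 × 0.03673 = 0.06042.
p̂₁ − p̂₂ = -0.1570; interval -0.1570 ± 0.06042 gives (-0.217, -0.097).

(-0.217, -0.097)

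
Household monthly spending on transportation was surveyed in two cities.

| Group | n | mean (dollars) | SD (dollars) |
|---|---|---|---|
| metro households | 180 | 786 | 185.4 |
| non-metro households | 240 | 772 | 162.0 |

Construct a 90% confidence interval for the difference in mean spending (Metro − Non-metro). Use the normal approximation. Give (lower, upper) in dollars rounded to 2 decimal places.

Standard errors of each mean: 185.4/√180 = 13.8189 and 162.0/√240 = 10.4571.
SE(x̄₁ − x̄₂) = √(13.8189² + 10.4571²) = 17.3295 for independent samples with unequal variances.
With z* = 1.645, the margin is 1.645 × 17.3295 = 28.5070.
x̄₁ − x̄₂ = 786 − 772 = 14.0000; the interval is 14.0000 ± 28.5070 = (-14.51, 42.51).

(-14.51, 42.51)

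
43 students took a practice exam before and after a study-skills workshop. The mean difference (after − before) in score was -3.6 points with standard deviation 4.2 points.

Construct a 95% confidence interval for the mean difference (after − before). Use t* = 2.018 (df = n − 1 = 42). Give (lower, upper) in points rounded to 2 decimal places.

Paired design: SE = s_d/√n = 4.2/√43 = 0.6405.
t* = 2.018; margin of error = 2.018 × 0.6405 = 1.2925.
-3.6 ± 1.2925 → (-4.89, -2.31).

(-4.89, -2.31)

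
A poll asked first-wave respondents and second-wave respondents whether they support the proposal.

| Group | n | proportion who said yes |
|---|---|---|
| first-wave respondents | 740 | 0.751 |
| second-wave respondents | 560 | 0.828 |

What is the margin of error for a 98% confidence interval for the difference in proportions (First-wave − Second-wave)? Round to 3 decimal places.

Each SE is √(p̂(1−p̂)/n): √(0.7510·0.2490/740) = 0.01590 and √(0.8280·0.1720/560) = 0.01595.
SE(p̂₁ − p̂₂) = √(SE₁² + SE₂²) = √(0.00025281 + 0.0002544025) = 0.02252, since the two samples are independent.
At 98% confidence z* = 2.326; margin = 2.326 × 0.02252 = 0.05238.

0.052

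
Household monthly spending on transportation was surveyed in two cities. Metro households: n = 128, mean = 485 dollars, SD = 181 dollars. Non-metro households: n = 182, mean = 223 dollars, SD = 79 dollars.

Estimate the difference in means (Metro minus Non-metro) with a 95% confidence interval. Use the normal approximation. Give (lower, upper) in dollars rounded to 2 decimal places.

(228.61, 295.39)

Standard errors of each mean: 181/√128 = 15.9983 and 79/√182 = 5.8559.
SE(x̄₁ − x̄₂) = √(15.9983² + 5.8559²) = 17.0363 for independent samples with unequal variances.
With z* = 1.960, the margin is 1.960 × 17.0363 = 33.3911.
x̄₁ − x̄₂ = 485 − 223 = 262.0000; the interval is 262.0000 ± 33.3911 = (228.61, 295.39).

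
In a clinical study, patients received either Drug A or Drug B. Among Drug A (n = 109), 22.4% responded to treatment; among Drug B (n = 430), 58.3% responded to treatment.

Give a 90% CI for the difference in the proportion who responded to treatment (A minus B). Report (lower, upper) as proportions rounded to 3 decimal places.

(-0.435, -0.283)

The two standard errors are √(0.2240×0.7760/109) = 0.03993 and √(0.5830×0.4170/430) = 0.02378.
Because the samples are independent, SE_diff = √(0.03993² + 0.02378²) = 0.04647.
Using z* = 1.645 for 90%, ME = 1.645 × 0.04647 = 0.07644.
p̂₁ − p̂₂ = -0.3590; interval -0.3590 ± 0.07644 gives (-0.435, -0.283).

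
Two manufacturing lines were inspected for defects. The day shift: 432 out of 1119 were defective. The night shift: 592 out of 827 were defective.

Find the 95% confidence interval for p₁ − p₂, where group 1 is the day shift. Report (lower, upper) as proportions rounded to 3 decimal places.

(-0.372, -0.288)

First, p̂₁ = 432/1119 = 0.3861; p̂₂ = 592/827 = 0.7158.
The two standard errors are √(0.3861×0.6139/1119) = 0.01455 and √(0.7158×0.2842/827) = 0.01568.
Because the samples are independent, SE_diff = √(0.01455² + 0.01568²) = 0.02139.
Using z* = 1.960 for 95%, ME = 1.960 × 0.02139 = 0.04192.
p̂₁ − p̂₂ = -0.3297; interval -0.3297 ± 0.04192 gives (-0.372, -0.288).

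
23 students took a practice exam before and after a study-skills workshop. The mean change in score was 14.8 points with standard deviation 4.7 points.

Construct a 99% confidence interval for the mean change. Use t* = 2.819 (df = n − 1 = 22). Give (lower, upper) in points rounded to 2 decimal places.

This is a matched-pairs design, so SE = s_d/√n = 4.7/√23 = 0.9800.
Margin = 2.819 × 0.9800 = 2.7626; the interval is 14.8 ± 2.7626 = (12.04, 17.56).

(12.04, 17.56)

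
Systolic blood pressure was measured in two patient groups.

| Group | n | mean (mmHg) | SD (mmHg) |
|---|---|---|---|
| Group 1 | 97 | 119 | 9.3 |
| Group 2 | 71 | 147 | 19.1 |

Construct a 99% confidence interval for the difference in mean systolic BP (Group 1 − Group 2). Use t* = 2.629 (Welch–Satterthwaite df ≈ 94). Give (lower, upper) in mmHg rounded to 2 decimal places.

SE₁ = s₁/√n₁ = 9.3/√97 = 0.9443; SE₂ = 19.1/√71 = 2.2668.
Independent samples, unequal variances: SE_diff = √(SE₁² + SE₂²) = √(0.89170249 + 5.13838224) = 2.4556.
t* = 2.629, so margin of error = 2.629 × 2.4556 = 6.4558.
Difference in means = 119 − 147 = -28.0000.
-28.0000 ± 6.4558 → (-34.46, -21.54).

(-34.46, -21.54)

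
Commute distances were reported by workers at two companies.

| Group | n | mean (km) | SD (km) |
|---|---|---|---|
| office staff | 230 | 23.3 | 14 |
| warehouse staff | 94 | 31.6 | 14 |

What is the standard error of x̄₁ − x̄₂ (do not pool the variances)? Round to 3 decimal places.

Standard errors of each mean: 14/√230 = 0.9231 and 14/√94 = 1.4440.
SE(x̄₁ − x̄₂) = √(0.9231² + 1.4440²) = 1.7138 for independent samples with unequal variances.

1.714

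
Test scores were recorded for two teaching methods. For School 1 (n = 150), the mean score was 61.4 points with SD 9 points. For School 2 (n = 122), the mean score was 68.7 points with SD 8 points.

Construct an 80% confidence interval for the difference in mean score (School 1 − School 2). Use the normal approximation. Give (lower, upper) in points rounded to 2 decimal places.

(-8.62, -5.98)

Per-group SEs: s₁/√n₁ = 9/√150 = 0.7348, s₂/√n₂ = 8/√122 = 0.7243.
Unpooled SE of the difference: √(0.53993104 + 0.52461049) = 1.0318.
Margin of error = z* · SE = 1.282 × 1.0318 = 1.3228.
x̄₁ − x̄₂ = 61.4 − 68.7 = -7.3000.
CI: -7.3000 ± 1.3228 = (-8.62, -5.98).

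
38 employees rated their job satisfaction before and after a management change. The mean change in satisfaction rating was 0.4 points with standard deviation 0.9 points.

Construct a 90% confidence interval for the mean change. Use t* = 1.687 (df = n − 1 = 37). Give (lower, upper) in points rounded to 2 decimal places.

This is a matched-pairs design, so SE = s_d/√n = 0.9/√38 = 0.1460.
Margin = 1.687 × 0.1460 = 0.2463; the interval is 0.4 ± 0.2463 = (0.15, 0.65).

(0.15, 0.65)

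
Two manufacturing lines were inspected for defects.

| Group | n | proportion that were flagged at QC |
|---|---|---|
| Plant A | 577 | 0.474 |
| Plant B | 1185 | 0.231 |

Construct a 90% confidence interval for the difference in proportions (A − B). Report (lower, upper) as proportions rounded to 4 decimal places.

(0.2033, 0.2827)

SE₁ = √(p̂₁(1−p̂₁)/n₁) = √(0.4740·0.5260/577) = 0.02079; SE₂ = √(0.2310·0.7690/1185) = 0.01224.
Independent samples: SE of the difference = √(SE₁² + SE₂²) = √(0.0004322241 + 0.0001498176) = 0.02413.
z* for 90% confidence is 1.645, so the margin of error is 1.645 × 0.02413 = 0.03969.
Point estimate p̂₁ − p̂₂ = 0.4740 − 0.2310 = 0.2430.
0.2430 ± 0.03969 → (0.2033, 0.2827).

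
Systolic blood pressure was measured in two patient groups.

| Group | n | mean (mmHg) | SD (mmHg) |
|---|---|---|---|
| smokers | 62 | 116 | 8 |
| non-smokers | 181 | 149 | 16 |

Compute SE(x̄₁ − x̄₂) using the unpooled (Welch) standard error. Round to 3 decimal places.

SE₁ = s₁/√n₁ = 8/√62 = 1.0160; SE₂ = 16/√181 = 1.1893.
Independent samples, unequal variances: SE_diff = √(SE₁² + SE₂²) = √(1.032256 + 1.41443449) = 1.5642.

1.564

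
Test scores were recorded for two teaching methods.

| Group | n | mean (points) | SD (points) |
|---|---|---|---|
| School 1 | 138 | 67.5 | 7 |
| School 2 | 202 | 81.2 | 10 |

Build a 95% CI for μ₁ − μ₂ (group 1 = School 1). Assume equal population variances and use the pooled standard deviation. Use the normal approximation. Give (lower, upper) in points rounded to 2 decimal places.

Pooled variance s_p² = [137·7² + 201·10²] / (138+202−2) = 79.3284, so s_p = 8.9066.
SE_diff = s_p·√(1/n₁ + 1/n₂) = 8.9066·√(1/138 + 1/202) = 0.9836.
z* = 1.960; margin = 1.960 × 0.9836 = 1.9279.
Difference = 67.5 − 81.2 = -13.7000.
-13.7000 ± 1.9279 → (-15.63, -11.77).

(-15.63, -11.77)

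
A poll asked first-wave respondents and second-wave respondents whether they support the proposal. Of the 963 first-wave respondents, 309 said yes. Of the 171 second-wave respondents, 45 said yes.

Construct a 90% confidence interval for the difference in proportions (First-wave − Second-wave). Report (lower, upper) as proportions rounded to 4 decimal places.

(-0.0030, 0.1184)

Sample proportions: 309/963 = 0.3209, 45/171 = 0.2632.
Each SE is √(p̂(1−p̂)/n): √(0.3209·0.6791/963) = 0.01504 and √(0.2632·0.7368/171) = 0.03368.
SE(p̂₁ − p̂₂) = √(SE₁² + SE₂²) = √(0.0002262016 + 0.0011343424) = 0.03689, since the two samples are independent.
At 90% confidence z* = 1.645; margin = 1.645 × 0.03689 = 0.06068.
The difference is 0.3209 − 0.2632 = 0.0577, so the interval is 0.0577 ± 0.06068 = (-0.0030, 0.1184).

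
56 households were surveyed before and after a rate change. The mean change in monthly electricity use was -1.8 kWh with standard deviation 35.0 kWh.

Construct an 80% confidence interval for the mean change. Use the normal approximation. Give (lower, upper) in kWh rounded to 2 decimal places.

(-7.80, 4.20)

This is a matched-pairs design, so SE = s_d/√n = 35.0/√56 = 4.6771.
Margin = 1.282 × 4.6771 = 5.9960; the interval is -1.8 ± 5.9960 = (-7.80, 4.20).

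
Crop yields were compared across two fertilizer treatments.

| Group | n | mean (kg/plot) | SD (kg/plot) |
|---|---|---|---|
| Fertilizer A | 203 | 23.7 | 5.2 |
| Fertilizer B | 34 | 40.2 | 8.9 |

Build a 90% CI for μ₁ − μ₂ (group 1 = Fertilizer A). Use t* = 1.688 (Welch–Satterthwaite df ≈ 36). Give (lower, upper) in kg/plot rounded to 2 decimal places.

Per-group SEs: s₁/√n₁ = 5.2/√203 = 0.3650, s₂/√n₂ = 8.9/√34 = 1.5263.
Unpooled SE of the difference: √(0.133225 + 2.32959169) = 1.5693.
Margin of error = t* · SE = 1.688 × 1.5693 = 2.6490.
x̄₁ − x̄₂ = 23.7 − 40.2 = -16.5000.
CI: -16.5000 ± 2.6490 = (-19.15, -13.85).

(-19.15, -13.85)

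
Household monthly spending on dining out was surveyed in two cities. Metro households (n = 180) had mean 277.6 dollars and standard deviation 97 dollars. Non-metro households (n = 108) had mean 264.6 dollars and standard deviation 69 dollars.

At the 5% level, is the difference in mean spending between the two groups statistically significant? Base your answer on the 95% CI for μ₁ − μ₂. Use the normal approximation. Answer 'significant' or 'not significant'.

Standard errors of each mean: 97/√180 = 7.2300 and 69/√108 = 6.6395.
SE(x̄₁ − x̄₂) = √(7.2300² + 6.6395²) = 9.8161 for independent samples with unequal variances.
With z* = 1.960, the margin is 1.960 × 9.8161 = 19.2396.
x̄₁ − x̄₂ = 277.6 − 264.6 = 13.0000; the interval is 13.0000 ± 19.2396 = (-6.2396, 32.2396).
The interval (-6.2396, 32.2396) contains 0, so the difference is not significant.

not significant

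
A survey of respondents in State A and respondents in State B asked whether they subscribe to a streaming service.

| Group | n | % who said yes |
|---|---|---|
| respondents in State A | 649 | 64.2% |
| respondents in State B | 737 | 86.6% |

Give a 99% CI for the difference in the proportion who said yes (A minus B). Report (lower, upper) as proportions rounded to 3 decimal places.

The two standard errors are √(0.6420×0.3580/649) = 0.01882 and √(0.8660×0.1340/737) = 0.01255.
Because the samples are independent, SE_diff = √(0.01882² + 0.01255²) = 0.02262.
Using z* = 2.576 for 99%, ME = 2.576 × 0.02262 = 0.05827.
p̂₁ − p̂₂ = -0.2240; interval -0.2240 ± 0.05827 gives (-0.282, -0.166).

(-0.282, -0.166)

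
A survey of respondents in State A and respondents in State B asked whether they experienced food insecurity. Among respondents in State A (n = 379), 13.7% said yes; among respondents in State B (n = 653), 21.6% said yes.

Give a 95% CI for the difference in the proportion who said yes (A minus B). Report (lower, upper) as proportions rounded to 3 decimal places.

SE₁ = √(p̂₁(1−p̂₁)/n₁) = √(0.1370·0.8630/379) = 0.01766; SE₂ = √(0.2160·0.7840/653) = 0.01610.
Independent samples: SE of the difference = √(SE₁² + SE₂²) = √(0.0003118756 + 0.00025921) = 0.02390.
z* for 95% confidence is 1.960, so the margin of error is 1.960 × 0.02390 = 0.04684.
Point estimate p̂₁ − p̂₂ = 0.1370 − 0.2160 = -0.0790.
-0.0790 ± 0.04684 → (-0.126, -0.032).

(-0.126, -0.032)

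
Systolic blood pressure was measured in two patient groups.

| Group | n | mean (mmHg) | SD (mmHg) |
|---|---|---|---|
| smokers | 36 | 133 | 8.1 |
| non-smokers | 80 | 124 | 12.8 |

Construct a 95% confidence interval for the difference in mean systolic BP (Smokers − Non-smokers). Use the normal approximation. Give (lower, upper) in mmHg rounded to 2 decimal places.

(5.14, 12.86)

SE₁ = s₁/√n₁ = 8.1/√36 = 1.3500; SE₂ = 12.8/√80 = 1.4311.
Independent samples, unequal variances: SE_diff = √(SE₁² + SE₂²) = √(1.8225 + 2.04804721) = 1.9674.
z* = 1.960, so margin of error = 1.960 × 1.9674 = 3.8561.
Difference in means = 133 − 124 = 9.0000.
9.0000 ± 3.8561 → (5.14, 12.86).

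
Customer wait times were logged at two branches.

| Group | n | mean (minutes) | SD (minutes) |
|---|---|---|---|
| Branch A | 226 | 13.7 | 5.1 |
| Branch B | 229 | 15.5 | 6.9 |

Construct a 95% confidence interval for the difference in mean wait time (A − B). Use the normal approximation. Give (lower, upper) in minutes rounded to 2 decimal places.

Standard errors of each mean: 5.1/√226 = 0.3392 and 6.9/√229 = 0.4560.
SE(x̄₁ − x̄₂) = √(0.3392² + 0.4560²) = 0.5683 for independent samples with unequal variances.
With z* = 1.960, the margin is 1.960 × 0.5683 = 1.1139.
x̄₁ − x̄₂ = 13.7 − 15.5 = -1.8000; the interval is -1.8000 ± 1.1139 = (-2.91, -0.69).

(-2.91, -0.69)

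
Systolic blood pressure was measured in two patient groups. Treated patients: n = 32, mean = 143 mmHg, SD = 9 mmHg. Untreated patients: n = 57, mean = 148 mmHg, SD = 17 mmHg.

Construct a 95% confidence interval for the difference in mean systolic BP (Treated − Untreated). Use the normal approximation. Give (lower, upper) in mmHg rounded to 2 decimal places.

Per-group SEs: s₁/√n₁ = 9/√32 = 1.5910, s₂/√n₂ = 17/√57 = 2.2517.
Unpooled SE of the difference: √(2.531281 + 5.07015289) = 2.7571.
Margin of error = z* · SE = 1.960 × 2.7571 = 5.4039.
x̄₁ − x̄₂ = 143 − 148 = -5.0000.
CI: -5.0000 ± 5.4039 = (-10.40, 0.40).

(-10.40, 0.40)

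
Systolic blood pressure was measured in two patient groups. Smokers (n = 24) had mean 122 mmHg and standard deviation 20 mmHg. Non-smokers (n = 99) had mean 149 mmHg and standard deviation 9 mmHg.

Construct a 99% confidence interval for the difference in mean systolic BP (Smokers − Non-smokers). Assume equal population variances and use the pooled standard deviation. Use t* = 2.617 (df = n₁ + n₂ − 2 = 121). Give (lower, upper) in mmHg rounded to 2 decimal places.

(-34.09, -19.91)

s_p = √[((n₁−1)s₁² + (n₂−1)s₂²)/(n₁+n₂−2)] = √[(23·20² + 98·9²)/121] = 11.9011.
SE = 11.9011·√(1/24 + 1/99) = 2.7078.
With t* = 2.617, margin = 2.617 × 2.7078 = 7.0863.
x̄₁ − x̄₂ = 122 − 149 = -27.0000; interval -27.0000 ± 7.0863 = (-34.09, -19.91).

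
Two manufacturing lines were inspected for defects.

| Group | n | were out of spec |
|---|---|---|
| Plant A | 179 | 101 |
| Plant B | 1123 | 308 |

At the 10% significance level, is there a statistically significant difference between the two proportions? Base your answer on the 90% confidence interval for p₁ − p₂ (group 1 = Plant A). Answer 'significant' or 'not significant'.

significant

Sample proportions: 101/179 = 0.5642, 308/1123 = 0.2743.
Each SE is √(p̂(1−p̂)/n): √(0.5642·0.4358/179) = 0.03706 and √(0.2743·0.7257/1123) = 0.01331.
SE(p̂₁ − p̂₂) = √(SE₁² + SE₂²) = √(0.0013734436 + 0.0001771561) = 0.03938, since the two samples are independent.
At 90% confidence z* = 1.645; margin = 1.645 × 0.03938 = 0.06478.
The difference is 0.5642 − 0.2743 = 0.2899, so the interval is 0.2899 ± 0.06478 = (0.22512, 0.35468).
The interval (0.22512, 0.35468) does not contain 0, so the difference is significant.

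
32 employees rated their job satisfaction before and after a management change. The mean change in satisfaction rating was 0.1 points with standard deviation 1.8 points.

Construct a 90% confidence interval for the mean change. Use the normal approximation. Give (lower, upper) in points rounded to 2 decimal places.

This is a matched-pairs design, so SE = s_d/√n = 1.8/√32 = 0.3182.
Margin = 1.645 × 0.3182 = 0.5234; the interval is 0.1 ± 0.5234 = (-0.42, 0.62).

(-0.42, 0.62)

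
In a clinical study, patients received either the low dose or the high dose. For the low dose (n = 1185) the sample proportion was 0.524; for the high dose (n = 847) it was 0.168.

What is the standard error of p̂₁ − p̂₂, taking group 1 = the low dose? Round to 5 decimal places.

0.01938

SE₁ = √(p̂₁(1−p̂₁)/n₁) = √(0.5240·0.4760/1185) = 0.01451; SE₂ = √(0.1680·0.8320/847) = 0.01285.
Independent samples: SE of the difference = √(SE₁² + SE₂²) = √(0.0002105401 + 0.0001651225) = 0.01938.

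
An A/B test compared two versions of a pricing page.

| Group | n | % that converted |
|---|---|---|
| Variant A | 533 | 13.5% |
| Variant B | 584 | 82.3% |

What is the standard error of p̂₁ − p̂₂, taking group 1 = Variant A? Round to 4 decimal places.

Each SE is √(p̂(1−p̂)/n): √(0.1350·0.8650/533) = 0.01480 and √(0.8230·0.1770/584) = 0.01579.
SE(p̂₁ − p̂₂) = √(SE₁² + SE₂²) = √(0.00021904 + 0.0002493241) = 0.02164, since the two samples are independent.

0.0216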